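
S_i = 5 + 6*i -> [5, 11, 17, 23, 29]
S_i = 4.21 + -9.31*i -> [4.21, -5.1, -14.41, -23.72, -33.03]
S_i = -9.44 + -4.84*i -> [-9.44, -14.28, -19.12, -23.96, -28.8]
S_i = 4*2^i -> [4, 8, 16, 32, 64]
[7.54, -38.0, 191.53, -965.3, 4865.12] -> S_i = 7.54*(-5.04)^i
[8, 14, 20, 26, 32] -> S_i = 8 + 6*i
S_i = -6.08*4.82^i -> [-6.08, -29.31, -141.25, -680.84, -3281.65]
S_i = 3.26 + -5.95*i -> [3.26, -2.69, -8.64, -14.59, -20.54]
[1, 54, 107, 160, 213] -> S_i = 1 + 53*i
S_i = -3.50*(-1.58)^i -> [-3.5, 5.53, -8.74, 13.81, -21.81]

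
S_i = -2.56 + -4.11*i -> [-2.56, -6.67, -10.78, -14.89, -19.0]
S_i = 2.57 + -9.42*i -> [2.57, -6.85, -16.27, -25.69, -35.11]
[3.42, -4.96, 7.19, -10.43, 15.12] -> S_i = 3.42*(-1.45)^i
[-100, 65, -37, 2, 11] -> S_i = Random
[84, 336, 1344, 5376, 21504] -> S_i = 84*4^i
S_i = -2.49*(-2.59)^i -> [-2.49, 6.45, -16.7, 43.26, -112.05]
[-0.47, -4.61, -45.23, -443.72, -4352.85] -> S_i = -0.47*9.81^i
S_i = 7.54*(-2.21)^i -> [7.54, -16.66, 36.83, -81.39, 179.86]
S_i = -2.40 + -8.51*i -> [-2.4, -10.91, -19.42, -27.93, -36.44]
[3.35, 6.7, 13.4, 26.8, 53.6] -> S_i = 3.35*2.00^i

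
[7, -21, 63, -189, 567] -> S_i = 7*-3^i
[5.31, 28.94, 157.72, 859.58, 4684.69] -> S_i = 5.31*5.45^i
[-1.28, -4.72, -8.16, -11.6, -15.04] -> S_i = -1.28 + -3.44*i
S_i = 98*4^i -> [98, 392, 1568, 6272, 25088]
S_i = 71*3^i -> [71, 213, 639, 1917, 5751]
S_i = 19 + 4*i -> [19, 23, 27, 31, 35]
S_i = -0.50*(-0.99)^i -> [-0.5, 0.5, -0.49, 0.49, -0.48]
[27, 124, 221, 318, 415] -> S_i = 27 + 97*i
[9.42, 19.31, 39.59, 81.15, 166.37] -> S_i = 9.42*2.05^i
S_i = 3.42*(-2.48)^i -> [3.42, -8.48, 21.03, -52.17, 129.37]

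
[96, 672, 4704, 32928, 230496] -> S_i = 96*7^i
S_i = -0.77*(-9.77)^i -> [-0.77, 7.52, -73.5, 718.08, -7015.67]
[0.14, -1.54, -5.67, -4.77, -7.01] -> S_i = Random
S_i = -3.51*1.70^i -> [-3.51, -5.97, -10.14, -17.24, -29.32]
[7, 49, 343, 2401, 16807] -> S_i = 7*7^i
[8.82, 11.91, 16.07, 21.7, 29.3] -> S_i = 8.82*1.35^i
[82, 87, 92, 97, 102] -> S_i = 82 + 5*i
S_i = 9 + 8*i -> [9, 17, 25, 33, 41]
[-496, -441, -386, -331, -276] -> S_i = -496 + 55*i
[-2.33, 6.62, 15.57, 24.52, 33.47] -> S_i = -2.33 + 8.95*i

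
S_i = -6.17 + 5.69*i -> [-6.17, -0.48, 5.21, 10.9, 16.59]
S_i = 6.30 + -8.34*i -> [6.3, -2.04, -10.38, -18.72, -27.06]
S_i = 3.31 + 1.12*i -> [3.31, 4.43, 5.55, 6.67, 7.79]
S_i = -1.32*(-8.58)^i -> [-1.32, 11.33, -97.17, 833.75, -7153.57]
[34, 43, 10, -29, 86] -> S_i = Random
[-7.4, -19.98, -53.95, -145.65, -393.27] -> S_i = -7.40*2.70^i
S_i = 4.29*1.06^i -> [4.29, 4.55, 4.82, 5.11, 5.42]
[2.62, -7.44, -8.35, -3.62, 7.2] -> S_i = Random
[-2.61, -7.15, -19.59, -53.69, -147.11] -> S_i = -2.61*2.74^i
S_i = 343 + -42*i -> [343, 301, 259, 217, 175]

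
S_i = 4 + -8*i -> [4, -4, -12, -20, -28]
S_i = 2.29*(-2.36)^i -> [2.29, -5.4, 12.75, -30.1, 71.04]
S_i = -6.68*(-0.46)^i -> [-6.68, 3.07, -1.41, 0.65, -0.3]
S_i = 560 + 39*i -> [560, 599, 638, 677, 716]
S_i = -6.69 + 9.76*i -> [-6.69, 3.07, 12.83, 22.59, 32.35]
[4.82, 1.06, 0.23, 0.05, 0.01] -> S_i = 4.82*0.22^i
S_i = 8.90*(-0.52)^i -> [8.9, -4.63, 2.41, -1.25, 0.65]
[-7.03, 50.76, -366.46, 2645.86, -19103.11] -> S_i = -7.03*(-7.22)^i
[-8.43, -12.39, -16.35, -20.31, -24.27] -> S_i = -8.43 + -3.96*i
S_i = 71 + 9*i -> [71, 80, 89, 98, 107]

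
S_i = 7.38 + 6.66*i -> [7.38, 14.04, 20.7, 27.36, 34.02]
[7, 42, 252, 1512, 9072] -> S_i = 7*6^i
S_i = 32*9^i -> [32, 288, 2592, 23328, 209952]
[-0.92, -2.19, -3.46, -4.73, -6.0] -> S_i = -0.92 + -1.27*i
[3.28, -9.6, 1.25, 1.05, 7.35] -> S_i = Random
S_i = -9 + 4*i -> [-9, -5, -1, 3, 7]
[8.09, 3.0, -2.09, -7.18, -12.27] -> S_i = 8.09 + -5.09*i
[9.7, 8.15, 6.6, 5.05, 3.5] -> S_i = 9.70 + -1.55*i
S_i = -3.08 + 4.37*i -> [-3.08, 1.29, 5.66, 10.03, 14.4]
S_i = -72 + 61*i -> [-72, -11, 50, 111, 172]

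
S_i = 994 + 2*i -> [994, 996, 998, 1000, 1002]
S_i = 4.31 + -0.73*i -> [4.31, 3.58, 2.85, 2.12, 1.39]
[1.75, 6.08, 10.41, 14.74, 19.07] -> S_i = 1.75 + 4.33*i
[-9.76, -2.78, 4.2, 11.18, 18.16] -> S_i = -9.76 + 6.98*i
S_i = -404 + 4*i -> [-404, -400, -396, -392, -388]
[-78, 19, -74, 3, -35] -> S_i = Random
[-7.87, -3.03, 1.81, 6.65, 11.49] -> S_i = -7.87 + 4.84*i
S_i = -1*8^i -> [-1, -8, -64, -512, -4096]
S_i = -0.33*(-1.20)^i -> [-0.33, 0.4, -0.48, 0.57, -0.68]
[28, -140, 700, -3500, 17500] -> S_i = 28*-5^i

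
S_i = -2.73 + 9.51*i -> [-2.73, 6.78, 16.29, 25.8, 35.31]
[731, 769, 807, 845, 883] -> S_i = 731 + 38*i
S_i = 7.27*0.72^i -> [7.27, 5.23, 3.77, 2.71, 1.95]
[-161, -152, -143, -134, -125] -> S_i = -161 + 9*i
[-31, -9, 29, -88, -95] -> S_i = Random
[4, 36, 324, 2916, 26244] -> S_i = 4*9^i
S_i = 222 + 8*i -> [222, 230, 238, 246, 254]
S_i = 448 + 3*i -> [448, 451, 454, 457, 460]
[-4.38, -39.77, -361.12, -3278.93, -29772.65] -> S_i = -4.38*9.08^i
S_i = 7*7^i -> [7, 49, 343, 2401, 16807]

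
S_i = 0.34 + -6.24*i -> [0.34, -5.9, -12.14, -18.38, -24.62]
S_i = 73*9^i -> [73, 657, 5913, 53217, 478953]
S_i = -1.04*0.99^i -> [-1.04, -1.03, -1.02, -1.01, -1.0]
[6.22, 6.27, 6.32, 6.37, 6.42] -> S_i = 6.22 + 0.05*i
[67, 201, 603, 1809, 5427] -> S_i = 67*3^i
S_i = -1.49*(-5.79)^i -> [-1.49, 8.63, -49.95, 289.22, -1674.56]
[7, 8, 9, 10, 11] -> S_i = 7 + 1*i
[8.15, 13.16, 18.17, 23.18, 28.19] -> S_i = 8.15 + 5.01*i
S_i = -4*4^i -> [-4, -16, -64, -256, -1024]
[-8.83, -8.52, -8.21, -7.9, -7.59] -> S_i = -8.83 + 0.31*i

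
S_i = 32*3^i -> [32, 96, 288, 864, 2592]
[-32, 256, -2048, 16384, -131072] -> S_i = -32*-8^i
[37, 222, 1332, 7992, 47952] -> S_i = 37*6^i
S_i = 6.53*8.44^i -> [6.53, 55.11, 465.16, 3925.91, 33134.69]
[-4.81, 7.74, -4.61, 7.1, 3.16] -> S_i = Random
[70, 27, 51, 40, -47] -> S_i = Random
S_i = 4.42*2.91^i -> [4.42, 12.86, 37.43, 108.92, 316.95]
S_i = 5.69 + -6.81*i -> [5.69, -1.12, -7.93, -14.74, -21.55]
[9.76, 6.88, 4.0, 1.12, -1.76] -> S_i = 9.76 + -2.88*i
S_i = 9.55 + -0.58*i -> [9.55, 8.97, 8.39, 7.81, 7.23]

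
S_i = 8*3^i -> [8, 24, 72, 216, 648]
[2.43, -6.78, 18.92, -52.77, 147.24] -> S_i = 2.43*(-2.79)^i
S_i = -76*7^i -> [-76, -532, -3724, -26068, -182476]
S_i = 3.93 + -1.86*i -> [3.93, 2.07, 0.21, -1.65, -3.51]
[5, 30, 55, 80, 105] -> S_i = 5 + 25*i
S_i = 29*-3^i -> [29, -87, 261, -783, 2349]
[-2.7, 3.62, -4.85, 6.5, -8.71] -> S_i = -2.70*(-1.34)^i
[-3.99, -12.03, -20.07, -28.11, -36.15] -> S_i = -3.99 + -8.04*i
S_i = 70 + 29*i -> [70, 99, 128, 157, 186]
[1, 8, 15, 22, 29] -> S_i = 1 + 7*i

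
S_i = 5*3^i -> [5, 15, 45, 135, 405]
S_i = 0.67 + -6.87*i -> [0.67, -6.2, -13.07, -19.94, -26.81]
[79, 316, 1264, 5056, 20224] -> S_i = 79*4^i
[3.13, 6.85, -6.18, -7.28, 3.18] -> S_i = Random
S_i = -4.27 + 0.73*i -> [-4.27, -3.54, -2.81, -2.08, -1.35]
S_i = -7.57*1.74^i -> [-7.57, -13.17, -22.92, -39.88, -69.39]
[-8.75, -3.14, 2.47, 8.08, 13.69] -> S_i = -8.75 + 5.61*i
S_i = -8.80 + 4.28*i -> [-8.8, -4.52, -0.24, 4.04, 8.32]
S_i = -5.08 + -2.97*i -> [-5.08, -8.05, -11.02, -13.99, -16.96]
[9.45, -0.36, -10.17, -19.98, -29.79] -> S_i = 9.45 + -9.81*i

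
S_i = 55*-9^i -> [55, -495, 4455, -40095, 360855]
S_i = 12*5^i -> [12, 60, 300, 1500, 7500]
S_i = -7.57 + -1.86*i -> [-7.57, -9.43, -11.29, -13.15, -15.01]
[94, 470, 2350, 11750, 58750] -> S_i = 94*5^i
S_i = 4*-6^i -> [4, -24, 144, -864, 5184]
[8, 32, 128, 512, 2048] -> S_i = 8*4^i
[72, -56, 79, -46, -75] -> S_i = Random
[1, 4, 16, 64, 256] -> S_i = 1*4^i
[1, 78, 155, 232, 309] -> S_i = 1 + 77*i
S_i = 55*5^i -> [55, 275, 1375, 6875, 34375]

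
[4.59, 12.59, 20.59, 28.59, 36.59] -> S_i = 4.59 + 8.00*i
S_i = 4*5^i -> [4, 20, 100, 500, 2500]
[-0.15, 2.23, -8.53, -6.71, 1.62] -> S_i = Random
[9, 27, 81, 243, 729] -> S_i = 9*3^i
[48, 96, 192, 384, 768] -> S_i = 48*2^i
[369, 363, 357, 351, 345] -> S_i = 369 + -6*i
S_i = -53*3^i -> [-53, -159, -477, -1431, -4293]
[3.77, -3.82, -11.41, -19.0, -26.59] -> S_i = 3.77 + -7.59*i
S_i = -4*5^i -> [-4, -20, -100, -500, -2500]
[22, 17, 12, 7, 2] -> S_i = 22 + -5*i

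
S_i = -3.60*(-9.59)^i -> [-3.6, 34.52, -331.09, 3175.11, -30449.27]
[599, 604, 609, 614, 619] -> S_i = 599 + 5*i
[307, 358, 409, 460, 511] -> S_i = 307 + 51*i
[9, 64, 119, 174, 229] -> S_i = 9 + 55*i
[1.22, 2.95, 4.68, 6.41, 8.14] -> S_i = 1.22 + 1.73*i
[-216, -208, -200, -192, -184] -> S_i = -216 + 8*i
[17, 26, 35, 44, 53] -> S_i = 17 + 9*i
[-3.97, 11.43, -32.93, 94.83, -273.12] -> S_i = -3.97*(-2.88)^i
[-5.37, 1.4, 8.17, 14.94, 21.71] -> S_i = -5.37 + 6.77*i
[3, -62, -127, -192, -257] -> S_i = 3 + -65*i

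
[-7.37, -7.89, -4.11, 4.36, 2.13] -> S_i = Random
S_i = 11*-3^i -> [11, -33, 99, -297, 891]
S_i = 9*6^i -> [9, 54, 324, 1944, 11664]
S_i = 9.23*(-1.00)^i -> [9.23, -9.23, 9.23, -9.23, 9.23]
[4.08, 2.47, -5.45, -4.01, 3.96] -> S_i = Random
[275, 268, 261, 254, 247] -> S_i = 275 + -7*i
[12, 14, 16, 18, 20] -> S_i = 12 + 2*i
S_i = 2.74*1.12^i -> [2.74, 3.07, 3.44, 3.85, 4.31]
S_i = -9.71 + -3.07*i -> [-9.71, -12.78, -15.85, -18.92, -21.99]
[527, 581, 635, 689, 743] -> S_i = 527 + 54*i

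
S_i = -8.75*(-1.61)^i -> [-8.75, 14.09, -22.68, 36.52, -58.79]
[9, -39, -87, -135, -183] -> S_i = 9 + -48*i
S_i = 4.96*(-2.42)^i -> [4.96, -12.0, 29.05, -70.3, 170.12]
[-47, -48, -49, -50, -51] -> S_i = -47 + -1*i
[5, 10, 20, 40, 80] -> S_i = 5*2^i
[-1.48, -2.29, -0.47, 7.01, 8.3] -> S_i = Random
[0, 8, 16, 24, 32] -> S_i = 0 + 8*i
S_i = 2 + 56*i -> [2, 58, 114, 170, 226]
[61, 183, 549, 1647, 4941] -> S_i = 61*3^i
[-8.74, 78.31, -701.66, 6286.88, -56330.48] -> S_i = -8.74*(-8.96)^i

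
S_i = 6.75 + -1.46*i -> [6.75, 5.29, 3.83, 2.37, 0.91]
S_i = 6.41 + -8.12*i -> [6.41, -1.71, -9.83, -17.95, -26.07]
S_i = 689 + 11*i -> [689, 700, 711, 722, 733]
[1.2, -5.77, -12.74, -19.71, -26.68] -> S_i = 1.20 + -6.97*i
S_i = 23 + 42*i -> [23, 65, 107, 149, 191]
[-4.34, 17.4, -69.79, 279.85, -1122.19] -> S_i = -4.34*(-4.01)^i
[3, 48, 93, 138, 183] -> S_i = 3 + 45*i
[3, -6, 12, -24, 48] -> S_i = 3*-2^i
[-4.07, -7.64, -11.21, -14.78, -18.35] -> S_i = -4.07 + -3.57*i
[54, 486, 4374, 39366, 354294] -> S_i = 54*9^i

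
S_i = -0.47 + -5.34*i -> [-0.47, -5.81, -11.15, -16.49, -21.83]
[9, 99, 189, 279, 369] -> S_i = 9 + 90*i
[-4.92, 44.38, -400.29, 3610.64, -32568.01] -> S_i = -4.92*(-9.02)^i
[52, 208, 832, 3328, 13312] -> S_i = 52*4^i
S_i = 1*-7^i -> [1, -7, 49, -343, 2401]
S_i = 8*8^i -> [8, 64, 512, 4096, 32768]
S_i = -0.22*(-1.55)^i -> [-0.22, 0.34, -0.53, 0.82, -1.27]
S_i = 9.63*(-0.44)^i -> [9.63, -4.24, 1.86, -0.82, 0.36]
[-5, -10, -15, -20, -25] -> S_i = -5 + -5*i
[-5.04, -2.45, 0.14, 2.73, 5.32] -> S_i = -5.04 + 2.59*i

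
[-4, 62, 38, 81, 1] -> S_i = Random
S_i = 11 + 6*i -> [11, 17, 23, 29, 35]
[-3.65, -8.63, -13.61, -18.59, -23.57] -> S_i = -3.65 + -4.98*i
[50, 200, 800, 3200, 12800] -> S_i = 50*4^i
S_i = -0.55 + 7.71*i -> [-0.55, 7.16, 14.87, 22.58, 30.29]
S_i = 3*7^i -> [3, 21, 147, 1029, 7203]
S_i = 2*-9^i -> [2, -18, 162, -1458, 13122]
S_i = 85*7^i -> [85, 595, 4165, 29155, 204085]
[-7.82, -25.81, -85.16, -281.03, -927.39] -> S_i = -7.82*3.30^i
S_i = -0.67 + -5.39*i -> [-0.67, -6.06, -11.45, -16.84, -22.23]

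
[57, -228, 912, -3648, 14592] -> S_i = 57*-4^i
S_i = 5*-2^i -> [5, -10, 20, -40, 80]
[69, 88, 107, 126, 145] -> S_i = 69 + 19*i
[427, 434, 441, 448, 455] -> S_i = 427 + 7*i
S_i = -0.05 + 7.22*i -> [-0.05, 7.17, 14.39, 21.61, 28.83]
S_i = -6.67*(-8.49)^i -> [-6.67, 56.63, -480.77, 4081.77, -34654.26]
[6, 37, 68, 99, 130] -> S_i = 6 + 31*i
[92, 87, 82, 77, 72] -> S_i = 92 + -5*i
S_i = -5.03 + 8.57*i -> [-5.03, 3.54, 12.11, 20.68, 29.25]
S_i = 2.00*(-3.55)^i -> [2.0, -7.1, 25.2, -89.48, 317.65]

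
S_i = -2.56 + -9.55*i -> [-2.56, -12.11, -21.66, -31.21, -40.76]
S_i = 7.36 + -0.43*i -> [7.36, 6.93, 6.5, 6.07, 5.64]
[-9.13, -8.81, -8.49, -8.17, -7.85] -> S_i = -9.13 + 0.32*i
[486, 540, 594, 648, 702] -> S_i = 486 + 54*i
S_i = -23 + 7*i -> [-23, -16, -9, -2, 5]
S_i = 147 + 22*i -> [147, 169, 191, 213, 235]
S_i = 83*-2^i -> [83, -166, 332, -664, 1328]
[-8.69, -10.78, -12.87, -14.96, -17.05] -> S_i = -8.69 + -2.09*i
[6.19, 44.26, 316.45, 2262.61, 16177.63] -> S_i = 6.19*7.15^i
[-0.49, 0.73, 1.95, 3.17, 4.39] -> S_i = -0.49 + 1.22*i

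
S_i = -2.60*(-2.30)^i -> [-2.6, 5.98, -13.75, 31.63, -72.76]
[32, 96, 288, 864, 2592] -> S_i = 32*3^i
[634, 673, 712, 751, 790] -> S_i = 634 + 39*i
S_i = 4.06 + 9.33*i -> [4.06, 13.39, 22.72, 32.05, 41.38]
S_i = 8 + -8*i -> [8, 0, -8, -16, -24]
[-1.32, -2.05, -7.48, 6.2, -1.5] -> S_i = Random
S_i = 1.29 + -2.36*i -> [1.29, -1.07, -3.43, -5.79, -8.15]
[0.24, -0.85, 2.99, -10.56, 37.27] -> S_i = 0.24*(-3.53)^i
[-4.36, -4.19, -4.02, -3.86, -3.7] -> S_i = -4.36*0.96^i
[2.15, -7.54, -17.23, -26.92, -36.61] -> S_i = 2.15 + -9.69*i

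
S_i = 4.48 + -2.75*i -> [4.48, 1.73, -1.02, -3.77, -6.52]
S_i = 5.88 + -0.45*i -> [5.88, 5.43, 4.98, 4.53, 4.08]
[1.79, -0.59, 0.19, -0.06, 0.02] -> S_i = 1.79*(-0.33)^i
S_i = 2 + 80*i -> [2, 82, 162, 242, 322]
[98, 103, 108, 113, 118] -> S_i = 98 + 5*i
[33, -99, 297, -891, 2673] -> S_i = 33*-3^i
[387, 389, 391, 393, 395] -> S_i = 387 + 2*i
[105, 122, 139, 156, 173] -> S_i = 105 + 17*i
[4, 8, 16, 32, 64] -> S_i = 4*2^i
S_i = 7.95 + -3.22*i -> [7.95, 4.73, 1.51, -1.71, -4.93]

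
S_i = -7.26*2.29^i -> [-7.26, -16.63, -38.07, -87.19, -199.65]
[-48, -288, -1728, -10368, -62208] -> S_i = -48*6^i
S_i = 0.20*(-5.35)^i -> [0.2, -1.07, 5.72, -30.63, 163.85]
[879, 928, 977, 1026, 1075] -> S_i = 879 + 49*i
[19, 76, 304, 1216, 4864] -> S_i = 19*4^i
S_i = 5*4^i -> [5, 20, 80, 320, 1280]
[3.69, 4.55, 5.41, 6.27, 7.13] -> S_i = 3.69 + 0.86*i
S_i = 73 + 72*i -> [73, 145, 217, 289, 361]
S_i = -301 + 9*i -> [-301, -292, -283, -274, -265]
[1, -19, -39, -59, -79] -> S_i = 1 + -20*i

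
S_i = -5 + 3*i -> [-5, -2, 1, 4, 7]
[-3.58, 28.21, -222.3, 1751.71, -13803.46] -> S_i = -3.58*(-7.88)^i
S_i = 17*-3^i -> [17, -51, 153, -459, 1377]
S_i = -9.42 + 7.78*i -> [-9.42, -1.64, 6.14, 13.92, 21.7]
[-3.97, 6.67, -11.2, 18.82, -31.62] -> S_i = -3.97*(-1.68)^i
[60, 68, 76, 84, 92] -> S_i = 60 + 8*i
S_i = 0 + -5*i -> [0, -5, -10, -15, -20]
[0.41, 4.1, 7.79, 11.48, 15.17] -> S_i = 0.41 + 3.69*i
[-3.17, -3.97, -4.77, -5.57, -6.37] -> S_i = -3.17 + -0.80*i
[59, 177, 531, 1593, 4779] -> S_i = 59*3^i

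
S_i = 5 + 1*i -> [5, 6, 7, 8, 9]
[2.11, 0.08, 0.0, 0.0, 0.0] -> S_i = 2.11*0.04^i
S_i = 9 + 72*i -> [9, 81, 153, 225, 297]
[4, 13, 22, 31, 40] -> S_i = 4 + 9*i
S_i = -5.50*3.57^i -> [-5.5, -19.63, -70.1, -250.25, -893.38]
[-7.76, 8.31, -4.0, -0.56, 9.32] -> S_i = Random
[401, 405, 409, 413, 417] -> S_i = 401 + 4*i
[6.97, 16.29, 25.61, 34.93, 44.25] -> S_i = 6.97 + 9.32*i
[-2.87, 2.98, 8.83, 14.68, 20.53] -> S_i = -2.87 + 5.85*i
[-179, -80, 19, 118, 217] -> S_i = -179 + 99*i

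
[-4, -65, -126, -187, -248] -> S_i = -4 + -61*i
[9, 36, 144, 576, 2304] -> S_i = 9*4^i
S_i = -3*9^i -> [-3, -27, -243, -2187, -19683]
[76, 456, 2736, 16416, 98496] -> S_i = 76*6^i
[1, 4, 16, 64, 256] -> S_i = 1*4^i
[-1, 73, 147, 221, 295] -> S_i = -1 + 74*i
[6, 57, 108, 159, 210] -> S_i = 6 + 51*i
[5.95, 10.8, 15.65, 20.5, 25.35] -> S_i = 5.95 + 4.85*i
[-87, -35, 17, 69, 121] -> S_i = -87 + 52*i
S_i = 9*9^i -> [9, 81, 729, 6561, 59049]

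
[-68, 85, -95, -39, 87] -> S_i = Random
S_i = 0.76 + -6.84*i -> [0.76, -6.08, -12.92, -19.76, -26.6]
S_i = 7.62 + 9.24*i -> [7.62, 16.86, 26.1, 35.34, 44.58]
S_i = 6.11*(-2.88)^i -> [6.11, -17.6, 50.68, -145.95, 420.35]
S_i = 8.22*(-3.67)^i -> [8.22, -30.17, 110.71, -406.32, 1491.2]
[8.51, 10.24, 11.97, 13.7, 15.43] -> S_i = 8.51 + 1.73*i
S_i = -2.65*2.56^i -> [-2.65, -6.78, -17.37, -44.46, -113.82]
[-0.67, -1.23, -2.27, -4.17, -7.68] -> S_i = -0.67*1.84^i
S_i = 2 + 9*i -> [2, 11, 20, 29, 38]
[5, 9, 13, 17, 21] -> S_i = 5 + 4*i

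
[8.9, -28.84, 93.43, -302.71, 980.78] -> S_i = 8.90*(-3.24)^i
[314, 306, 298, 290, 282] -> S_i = 314 + -8*i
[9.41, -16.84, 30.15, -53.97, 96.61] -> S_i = 9.41*(-1.79)^i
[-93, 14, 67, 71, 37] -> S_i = Random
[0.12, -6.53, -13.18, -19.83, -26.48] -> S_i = 0.12 + -6.65*i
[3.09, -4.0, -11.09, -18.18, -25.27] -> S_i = 3.09 + -7.09*i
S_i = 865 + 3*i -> [865, 868, 871, 874, 877]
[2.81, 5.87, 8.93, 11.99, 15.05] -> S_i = 2.81 + 3.06*i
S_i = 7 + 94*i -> [7, 101, 195, 289, 383]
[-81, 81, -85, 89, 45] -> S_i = Random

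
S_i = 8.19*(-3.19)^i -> [8.19, -26.13, 83.34, -265.86, 848.1]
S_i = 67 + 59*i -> [67, 126, 185, 244, 303]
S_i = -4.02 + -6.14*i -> [-4.02, -10.16, -16.3, -22.44, -28.58]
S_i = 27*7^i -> [27, 189, 1323, 9261, 64827]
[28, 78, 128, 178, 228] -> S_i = 28 + 50*i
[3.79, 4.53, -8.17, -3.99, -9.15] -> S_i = Random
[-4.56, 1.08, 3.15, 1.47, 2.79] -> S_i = Random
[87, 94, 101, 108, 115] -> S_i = 87 + 7*i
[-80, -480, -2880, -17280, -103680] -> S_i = -80*6^i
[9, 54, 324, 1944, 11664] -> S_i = 9*6^i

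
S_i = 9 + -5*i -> [9, 4, -1, -6, -11]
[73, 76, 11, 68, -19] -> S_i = Random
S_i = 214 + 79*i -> [214, 293, 372, 451, 530]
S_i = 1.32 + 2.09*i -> [1.32, 3.41, 5.5, 7.59, 9.68]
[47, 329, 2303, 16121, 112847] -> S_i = 47*7^i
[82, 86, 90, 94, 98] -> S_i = 82 + 4*i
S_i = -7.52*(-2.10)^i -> [-7.52, 15.79, -33.16, 69.64, -146.25]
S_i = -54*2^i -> [-54, -108, -216, -432, -864]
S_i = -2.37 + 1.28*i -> [-2.37, -1.09, 0.19, 1.47, 2.75]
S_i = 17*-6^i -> [17, -102, 612, -3672, 22032]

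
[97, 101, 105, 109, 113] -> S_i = 97 + 4*i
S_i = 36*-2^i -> [36, -72, 144, -288, 576]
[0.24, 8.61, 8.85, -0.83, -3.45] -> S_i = Random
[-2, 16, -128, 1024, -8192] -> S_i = -2*-8^i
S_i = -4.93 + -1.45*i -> [-4.93, -6.38, -7.83, -9.28, -10.73]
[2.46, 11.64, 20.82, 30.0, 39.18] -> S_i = 2.46 + 9.18*i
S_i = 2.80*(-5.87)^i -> [2.8, -16.44, 96.48, -566.33, 3324.38]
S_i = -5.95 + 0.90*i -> [-5.95, -5.05, -4.15, -3.25, -2.35]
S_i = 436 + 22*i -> [436, 458, 480, 502, 524]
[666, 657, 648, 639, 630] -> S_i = 666 + -9*i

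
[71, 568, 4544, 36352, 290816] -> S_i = 71*8^i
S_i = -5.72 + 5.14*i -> [-5.72, -0.58, 4.56, 9.7, 14.84]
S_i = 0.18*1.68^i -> [0.18, 0.3, 0.51, 0.85, 1.43]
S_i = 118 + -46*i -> [118, 72, 26, -20, -66]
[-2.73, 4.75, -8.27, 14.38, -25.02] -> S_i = -2.73*(-1.74)^i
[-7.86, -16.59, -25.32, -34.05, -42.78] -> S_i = -7.86 + -8.73*i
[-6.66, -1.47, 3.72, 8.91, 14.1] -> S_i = -6.66 + 5.19*i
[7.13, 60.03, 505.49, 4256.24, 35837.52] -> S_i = 7.13*8.42^i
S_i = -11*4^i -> [-11, -44, -176, -704, -2816]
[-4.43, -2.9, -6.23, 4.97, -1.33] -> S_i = Random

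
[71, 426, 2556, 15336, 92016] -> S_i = 71*6^i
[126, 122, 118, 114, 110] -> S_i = 126 + -4*i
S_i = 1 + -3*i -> [1, -2, -5, -8, -11]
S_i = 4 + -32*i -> [4, -28, -60, -92, -124]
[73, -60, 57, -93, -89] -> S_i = Random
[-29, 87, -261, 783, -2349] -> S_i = -29*-3^i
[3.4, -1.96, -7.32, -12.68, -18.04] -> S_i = 3.40 + -5.36*i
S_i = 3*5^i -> [3, 15, 75, 375, 1875]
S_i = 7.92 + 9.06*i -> [7.92, 16.98, 26.04, 35.1, 44.16]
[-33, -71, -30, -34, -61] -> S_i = Random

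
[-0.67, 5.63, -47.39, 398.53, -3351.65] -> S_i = -0.67*(-8.41)^i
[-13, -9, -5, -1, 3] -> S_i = -13 + 4*i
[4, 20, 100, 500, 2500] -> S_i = 4*5^i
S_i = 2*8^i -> [2, 16, 128, 1024, 8192]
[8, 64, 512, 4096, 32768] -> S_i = 8*8^i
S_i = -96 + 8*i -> [-96, -88, -80, -72, -64]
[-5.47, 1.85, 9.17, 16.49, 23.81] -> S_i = -5.47 + 7.32*i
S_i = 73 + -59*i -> [73, 14, -45, -104, -163]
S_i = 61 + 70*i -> [61, 131, 201, 271, 341]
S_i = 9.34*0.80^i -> [9.34, 7.47, 5.98, 4.78, 3.83]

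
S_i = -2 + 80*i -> [-2, 78, 158, 238, 318]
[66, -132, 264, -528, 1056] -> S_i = 66*-2^i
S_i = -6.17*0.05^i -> [-6.17, -0.31, -0.02, -0.0, -0.0]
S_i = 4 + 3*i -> [4, 7, 10, 13, 16]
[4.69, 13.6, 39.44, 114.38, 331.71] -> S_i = 4.69*2.90^i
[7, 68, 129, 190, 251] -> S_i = 7 + 61*i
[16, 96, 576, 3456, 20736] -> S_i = 16*6^i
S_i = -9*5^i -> [-9, -45, -225, -1125, -5625]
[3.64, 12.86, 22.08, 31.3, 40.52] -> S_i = 3.64 + 9.22*i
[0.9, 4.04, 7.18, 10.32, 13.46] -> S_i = 0.90 + 3.14*i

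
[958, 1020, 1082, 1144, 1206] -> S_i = 958 + 62*i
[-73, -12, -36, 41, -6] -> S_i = Random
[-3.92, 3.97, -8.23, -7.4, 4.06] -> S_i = Random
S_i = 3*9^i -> [3, 27, 243, 2187, 19683]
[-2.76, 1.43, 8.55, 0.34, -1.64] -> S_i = Random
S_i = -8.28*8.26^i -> [-8.28, -68.39, -564.92, -4666.28, -38543.44]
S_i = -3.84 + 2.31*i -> [-3.84, -1.53, 0.78, 3.09, 5.4]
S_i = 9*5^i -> [9, 45, 225, 1125, 5625]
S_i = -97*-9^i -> [-97, 873, -7857, 70713, -636417]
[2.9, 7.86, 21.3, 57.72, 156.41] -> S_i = 2.90*2.71^i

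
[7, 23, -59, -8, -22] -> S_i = Random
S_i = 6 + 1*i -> [6, 7, 8, 9, 10]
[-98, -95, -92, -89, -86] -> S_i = -98 + 3*i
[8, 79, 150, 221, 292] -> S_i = 8 + 71*i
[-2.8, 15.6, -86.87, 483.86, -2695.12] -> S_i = -2.80*(-5.57)^i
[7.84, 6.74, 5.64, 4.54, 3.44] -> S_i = 7.84 + -1.10*i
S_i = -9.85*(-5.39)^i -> [-9.85, 53.09, -286.16, 1542.42, -8313.64]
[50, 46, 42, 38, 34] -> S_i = 50 + -4*i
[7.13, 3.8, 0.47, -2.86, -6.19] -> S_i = 7.13 + -3.33*i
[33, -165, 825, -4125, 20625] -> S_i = 33*-5^i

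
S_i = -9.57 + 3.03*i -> [-9.57, -6.54, -3.51, -0.48, 2.55]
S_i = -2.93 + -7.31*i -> [-2.93, -10.24, -17.55, -24.86, -32.17]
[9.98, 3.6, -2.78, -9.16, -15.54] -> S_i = 9.98 + -6.38*i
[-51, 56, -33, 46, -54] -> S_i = Random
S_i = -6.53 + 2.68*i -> [-6.53, -3.85, -1.17, 1.51, 4.19]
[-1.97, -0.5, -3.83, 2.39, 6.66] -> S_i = Random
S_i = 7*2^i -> [7, 14, 28, 56, 112]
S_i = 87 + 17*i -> [87, 104, 121, 138, 155]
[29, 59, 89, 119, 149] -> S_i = 29 + 30*i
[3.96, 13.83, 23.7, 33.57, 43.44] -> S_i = 3.96 + 9.87*i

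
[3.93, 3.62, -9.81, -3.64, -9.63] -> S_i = Random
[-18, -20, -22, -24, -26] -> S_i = -18 + -2*i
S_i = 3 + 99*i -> [3, 102, 201, 300, 399]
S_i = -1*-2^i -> [-1, 2, -4, 8, -16]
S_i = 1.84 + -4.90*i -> [1.84, -3.06, -7.96, -12.86, -17.76]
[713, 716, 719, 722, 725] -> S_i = 713 + 3*i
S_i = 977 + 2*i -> [977, 979, 981, 983, 985]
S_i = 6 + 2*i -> [6, 8, 10, 12, 14]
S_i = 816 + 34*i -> [816, 850, 884, 918, 952]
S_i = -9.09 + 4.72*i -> [-9.09, -4.37, 0.35, 5.07, 9.79]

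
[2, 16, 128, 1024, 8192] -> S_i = 2*8^i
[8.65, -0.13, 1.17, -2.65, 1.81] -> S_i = Random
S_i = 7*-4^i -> [7, -28, 112, -448, 1792]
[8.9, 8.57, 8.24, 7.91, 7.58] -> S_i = 8.90 + -0.33*i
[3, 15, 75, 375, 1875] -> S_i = 3*5^i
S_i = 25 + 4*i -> [25, 29, 33, 37, 41]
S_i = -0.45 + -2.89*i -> [-0.45, -3.34, -6.23, -9.12, -12.01]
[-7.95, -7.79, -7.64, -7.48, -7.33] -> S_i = -7.95*0.98^i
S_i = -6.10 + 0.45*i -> [-6.1, -5.65, -5.2, -4.75, -4.3]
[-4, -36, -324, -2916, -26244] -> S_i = -4*9^i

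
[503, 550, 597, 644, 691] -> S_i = 503 + 47*i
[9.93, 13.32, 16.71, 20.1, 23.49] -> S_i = 9.93 + 3.39*i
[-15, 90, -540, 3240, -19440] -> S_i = -15*-6^i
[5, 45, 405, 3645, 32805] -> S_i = 5*9^i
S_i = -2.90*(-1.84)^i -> [-2.9, 5.34, -9.82, 18.07, -33.24]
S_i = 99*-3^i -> [99, -297, 891, -2673, 8019]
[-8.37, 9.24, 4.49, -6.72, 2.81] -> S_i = Random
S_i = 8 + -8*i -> [8, 0, -8, -16, -24]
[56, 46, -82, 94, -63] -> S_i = Random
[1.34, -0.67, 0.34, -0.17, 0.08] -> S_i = 1.34*(-0.50)^i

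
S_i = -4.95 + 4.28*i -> [-4.95, -0.67, 3.61, 7.89, 12.17]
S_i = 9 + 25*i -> [9, 34, 59, 84, 109]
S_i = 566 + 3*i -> [566, 569, 572, 575, 578]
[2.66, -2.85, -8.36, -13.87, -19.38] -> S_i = 2.66 + -5.51*i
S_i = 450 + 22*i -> [450, 472, 494, 516, 538]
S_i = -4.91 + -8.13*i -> [-4.91, -13.04, -21.17, -29.3, -37.43]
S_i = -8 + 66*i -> [-8, 58, 124, 190, 256]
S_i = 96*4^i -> [96, 384, 1536, 6144, 24576]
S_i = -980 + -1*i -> [-980, -981, -982, -983, -984]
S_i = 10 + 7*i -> [10, 17, 24, 31, 38]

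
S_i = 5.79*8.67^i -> [5.79, 50.2, 435.23, 3773.43, 32715.6]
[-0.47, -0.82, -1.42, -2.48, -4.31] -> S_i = -0.47*1.74^i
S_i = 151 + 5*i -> [151, 156, 161, 166, 171]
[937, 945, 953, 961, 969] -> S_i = 937 + 8*i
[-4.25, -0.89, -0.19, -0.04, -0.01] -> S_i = -4.25*0.21^i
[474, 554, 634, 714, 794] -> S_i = 474 + 80*i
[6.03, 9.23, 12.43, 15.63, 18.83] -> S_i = 6.03 + 3.20*i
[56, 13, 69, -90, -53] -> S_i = Random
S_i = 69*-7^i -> [69, -483, 3381, -23667, 165669]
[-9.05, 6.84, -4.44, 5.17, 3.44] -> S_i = Random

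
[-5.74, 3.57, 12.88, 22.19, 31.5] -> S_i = -5.74 + 9.31*i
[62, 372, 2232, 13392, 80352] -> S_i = 62*6^i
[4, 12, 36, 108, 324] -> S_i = 4*3^i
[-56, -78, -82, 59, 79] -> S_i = Random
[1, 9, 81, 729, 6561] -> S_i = 1*9^i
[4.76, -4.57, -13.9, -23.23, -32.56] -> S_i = 4.76 + -9.33*i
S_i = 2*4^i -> [2, 8, 32, 128, 512]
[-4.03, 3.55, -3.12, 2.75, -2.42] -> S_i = -4.03*(-0.88)^i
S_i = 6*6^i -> [6, 36, 216, 1296, 7776]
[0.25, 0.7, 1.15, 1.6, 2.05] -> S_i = 0.25 + 0.45*i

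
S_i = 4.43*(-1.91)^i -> [4.43, -8.46, 16.16, -30.87, 58.96]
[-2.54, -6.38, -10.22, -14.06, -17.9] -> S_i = -2.54 + -3.84*i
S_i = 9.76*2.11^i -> [9.76, 20.59, 43.45, 91.68, 193.45]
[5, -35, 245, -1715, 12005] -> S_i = 5*-7^i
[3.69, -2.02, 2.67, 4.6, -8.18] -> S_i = Random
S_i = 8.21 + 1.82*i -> [8.21, 10.03, 11.85, 13.67, 15.49]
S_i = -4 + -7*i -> [-4, -11, -18, -25, -32]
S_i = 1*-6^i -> [1, -6, 36, -216, 1296]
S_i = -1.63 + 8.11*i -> [-1.63, 6.48, 14.59, 22.7, 30.81]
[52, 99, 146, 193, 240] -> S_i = 52 + 47*i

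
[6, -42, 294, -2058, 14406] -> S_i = 6*-7^i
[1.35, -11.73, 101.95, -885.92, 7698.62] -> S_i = 1.35*(-8.69)^i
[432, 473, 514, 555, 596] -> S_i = 432 + 41*i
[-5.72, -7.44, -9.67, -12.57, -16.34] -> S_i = -5.72*1.30^i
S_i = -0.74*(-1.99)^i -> [-0.74, 1.47, -2.93, 5.83, -11.6]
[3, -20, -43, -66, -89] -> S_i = 3 + -23*i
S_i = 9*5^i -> [9, 45, 225, 1125, 5625]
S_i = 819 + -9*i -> [819, 810, 801, 792, 783]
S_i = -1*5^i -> [-1, -5, -25, -125, -625]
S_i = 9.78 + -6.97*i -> [9.78, 2.81, -4.16, -11.13, -18.1]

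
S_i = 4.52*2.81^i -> [4.52, 12.7, 35.69, 100.29, 281.81]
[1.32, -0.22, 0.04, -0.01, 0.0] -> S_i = 1.32*(-0.17)^i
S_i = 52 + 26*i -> [52, 78, 104, 130, 156]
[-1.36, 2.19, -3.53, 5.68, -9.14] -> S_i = -1.36*(-1.61)^i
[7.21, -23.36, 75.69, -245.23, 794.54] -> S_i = 7.21*(-3.24)^i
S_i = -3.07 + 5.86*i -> [-3.07, 2.79, 8.65, 14.51, 20.37]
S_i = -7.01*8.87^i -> [-7.01, -62.18, -551.53, -4892.03, -43392.28]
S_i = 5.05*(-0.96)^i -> [5.05, -4.85, 4.65, -4.47, 4.29]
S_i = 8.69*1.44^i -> [8.69, 12.51, 18.02, 25.95, 37.37]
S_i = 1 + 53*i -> [1, 54, 107, 160, 213]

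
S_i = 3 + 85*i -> [3, 88, 173, 258, 343]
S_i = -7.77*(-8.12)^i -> [-7.77, 63.09, -512.31, 4159.96, -33778.87]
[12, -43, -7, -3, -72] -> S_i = Random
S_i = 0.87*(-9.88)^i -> [0.87, -8.6, 84.92, -839.05, 8289.86]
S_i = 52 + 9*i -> [52, 61, 70, 79, 88]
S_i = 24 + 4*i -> [24, 28, 32, 36, 40]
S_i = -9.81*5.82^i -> [-9.81, -57.09, -332.29, -1933.92, -11255.4]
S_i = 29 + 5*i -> [29, 34, 39, 44, 49]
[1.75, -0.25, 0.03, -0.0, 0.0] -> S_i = 1.75*(-0.14)^i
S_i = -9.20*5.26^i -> [-9.2, -48.39, -254.54, -1338.89, -7042.56]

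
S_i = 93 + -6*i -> [93, 87, 81, 75, 69]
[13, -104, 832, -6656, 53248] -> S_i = 13*-8^i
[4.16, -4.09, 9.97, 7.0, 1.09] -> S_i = Random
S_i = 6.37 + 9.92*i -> [6.37, 16.29, 26.21, 36.13, 46.05]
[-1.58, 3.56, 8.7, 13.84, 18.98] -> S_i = -1.58 + 5.14*i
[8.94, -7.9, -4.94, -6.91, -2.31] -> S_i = Random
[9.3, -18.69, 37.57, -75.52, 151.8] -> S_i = 9.30*(-2.01)^i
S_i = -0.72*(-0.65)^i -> [-0.72, 0.47, -0.3, 0.2, -0.13]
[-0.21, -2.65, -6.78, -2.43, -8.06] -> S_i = Random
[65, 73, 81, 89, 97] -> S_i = 65 + 8*i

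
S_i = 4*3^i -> [4, 12, 36, 108, 324]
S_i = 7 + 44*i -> [7, 51, 95, 139, 183]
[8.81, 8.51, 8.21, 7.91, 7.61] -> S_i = 8.81 + -0.30*i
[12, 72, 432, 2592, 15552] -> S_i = 12*6^i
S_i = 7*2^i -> [7, 14, 28, 56, 112]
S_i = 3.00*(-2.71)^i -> [3.0, -8.13, 22.03, -59.71, 161.81]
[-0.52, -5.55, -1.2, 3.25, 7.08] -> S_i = Random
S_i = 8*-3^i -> [8, -24, 72, -216, 648]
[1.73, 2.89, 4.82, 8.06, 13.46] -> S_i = 1.73*1.67^i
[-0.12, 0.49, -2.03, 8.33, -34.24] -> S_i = -0.12*(-4.11)^i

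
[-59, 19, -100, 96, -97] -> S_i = Random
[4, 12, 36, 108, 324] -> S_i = 4*3^i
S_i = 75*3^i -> [75, 225, 675, 2025, 6075]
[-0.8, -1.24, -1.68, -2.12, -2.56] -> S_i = -0.80 + -0.44*i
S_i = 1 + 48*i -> [1, 49, 97, 145, 193]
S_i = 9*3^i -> [9, 27, 81, 243, 729]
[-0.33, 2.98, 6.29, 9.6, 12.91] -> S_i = -0.33 + 3.31*i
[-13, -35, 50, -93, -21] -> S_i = Random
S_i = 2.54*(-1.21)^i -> [2.54, -3.07, 3.72, -4.5, 5.44]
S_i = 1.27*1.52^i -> [1.27, 1.93, 2.93, 4.46, 6.78]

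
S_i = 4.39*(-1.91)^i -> [4.39, -8.38, 16.02, -30.59, 58.42]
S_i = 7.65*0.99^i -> [7.65, 7.57, 7.5, 7.42, 7.35]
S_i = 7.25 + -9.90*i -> [7.25, -2.65, -12.55, -22.45, -32.35]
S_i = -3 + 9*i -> [-3, 6, 15, 24, 33]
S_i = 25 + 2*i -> [25, 27, 29, 31, 33]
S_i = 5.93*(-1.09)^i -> [5.93, -6.46, 7.05, -7.68, 8.37]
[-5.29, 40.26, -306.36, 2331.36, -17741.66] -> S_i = -5.29*(-7.61)^i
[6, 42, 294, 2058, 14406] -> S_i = 6*7^i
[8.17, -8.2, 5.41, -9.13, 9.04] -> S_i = Random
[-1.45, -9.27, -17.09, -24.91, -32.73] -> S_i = -1.45 + -7.82*i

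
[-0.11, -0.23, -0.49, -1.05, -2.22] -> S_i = -0.11*2.12^i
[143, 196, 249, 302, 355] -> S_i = 143 + 53*i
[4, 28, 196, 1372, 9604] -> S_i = 4*7^i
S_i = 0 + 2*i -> [0, 2, 4, 6, 8]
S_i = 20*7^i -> [20, 140, 980, 6860, 48020]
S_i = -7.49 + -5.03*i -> [-7.49, -12.52, -17.55, -22.58, -27.61]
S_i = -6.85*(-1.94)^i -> [-6.85, 13.29, -25.78, 50.01, -97.03]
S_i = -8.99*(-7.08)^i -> [-8.99, 63.65, -450.64, 3190.51, -22588.78]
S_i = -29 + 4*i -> [-29, -25, -21, -17, -13]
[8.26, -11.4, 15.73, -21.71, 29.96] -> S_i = 8.26*(-1.38)^i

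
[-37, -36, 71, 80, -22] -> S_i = Random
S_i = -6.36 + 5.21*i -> [-6.36, -1.15, 4.06, 9.27, 14.48]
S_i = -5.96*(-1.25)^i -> [-5.96, 7.45, -9.31, 11.64, -14.55]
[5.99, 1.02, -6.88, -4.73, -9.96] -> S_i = Random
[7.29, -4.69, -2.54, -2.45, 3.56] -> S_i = Random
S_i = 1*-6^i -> [1, -6, 36, -216, 1296]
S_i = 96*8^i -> [96, 768, 6144, 49152, 393216]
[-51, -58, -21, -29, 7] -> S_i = Random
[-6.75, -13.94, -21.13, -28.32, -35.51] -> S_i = -6.75 + -7.19*i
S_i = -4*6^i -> [-4, -24, -144, -864, -5184]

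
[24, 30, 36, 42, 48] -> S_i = 24 + 6*i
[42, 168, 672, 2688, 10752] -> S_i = 42*4^i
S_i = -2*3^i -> [-2, -6, -18, -54, -162]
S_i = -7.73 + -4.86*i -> [-7.73, -12.59, -17.45, -22.31, -27.17]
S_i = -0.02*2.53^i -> [-0.02, -0.05, -0.13, -0.32, -0.82]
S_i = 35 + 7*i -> [35, 42, 49, 56, 63]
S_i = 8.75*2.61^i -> [8.75, 22.84, 59.61, 155.57, 406.04]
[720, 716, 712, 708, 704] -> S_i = 720 + -4*i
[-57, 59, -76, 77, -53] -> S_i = Random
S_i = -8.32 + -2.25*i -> [-8.32, -10.57, -12.82, -15.07, -17.32]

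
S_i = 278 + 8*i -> [278, 286, 294, 302, 310]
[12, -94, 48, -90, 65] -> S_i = Random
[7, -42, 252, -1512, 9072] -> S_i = 7*-6^i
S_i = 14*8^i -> [14, 112, 896, 7168, 57344]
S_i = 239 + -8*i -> [239, 231, 223, 215, 207]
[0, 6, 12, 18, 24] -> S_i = 0 + 6*i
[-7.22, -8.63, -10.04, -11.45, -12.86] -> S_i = -7.22 + -1.41*i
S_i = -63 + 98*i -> [-63, 35, 133, 231, 329]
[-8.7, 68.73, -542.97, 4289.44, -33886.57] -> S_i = -8.70*(-7.90)^i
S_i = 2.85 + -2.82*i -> [2.85, 0.03, -2.79, -5.61, -8.43]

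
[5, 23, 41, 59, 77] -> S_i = 5 + 18*i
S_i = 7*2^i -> [7, 14, 28, 56, 112]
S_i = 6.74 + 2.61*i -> [6.74, 9.35, 11.96, 14.57, 17.18]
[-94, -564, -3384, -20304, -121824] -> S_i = -94*6^i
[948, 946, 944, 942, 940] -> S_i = 948 + -2*i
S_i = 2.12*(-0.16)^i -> [2.12, -0.34, 0.05, -0.01, 0.0]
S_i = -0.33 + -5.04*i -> [-0.33, -5.37, -10.41, -15.45, -20.49]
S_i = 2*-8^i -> [2, -16, 128, -1024, 8192]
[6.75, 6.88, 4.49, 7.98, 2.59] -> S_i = Random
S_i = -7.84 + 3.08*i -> [-7.84, -4.76, -1.68, 1.4, 4.48]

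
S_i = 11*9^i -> [11, 99, 891, 8019, 72171]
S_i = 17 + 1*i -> [17, 18, 19, 20, 21]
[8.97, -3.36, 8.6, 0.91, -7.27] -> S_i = Random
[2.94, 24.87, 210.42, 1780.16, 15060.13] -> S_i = 2.94*8.46^i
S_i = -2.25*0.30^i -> [-2.25, -0.68, -0.2, -0.06, -0.02]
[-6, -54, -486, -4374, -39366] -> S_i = -6*9^i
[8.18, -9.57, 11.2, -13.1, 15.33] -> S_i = 8.18*(-1.17)^i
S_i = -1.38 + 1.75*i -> [-1.38, 0.37, 2.12, 3.87, 5.62]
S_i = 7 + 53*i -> [7, 60, 113, 166, 219]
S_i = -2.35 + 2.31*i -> [-2.35, -0.04, 2.27, 4.58, 6.89]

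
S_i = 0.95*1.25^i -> [0.95, 1.19, 1.48, 1.86, 2.32]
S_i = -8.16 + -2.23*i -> [-8.16, -10.39, -12.62, -14.85, -17.08]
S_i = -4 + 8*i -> [-4, 4, 12, 20, 28]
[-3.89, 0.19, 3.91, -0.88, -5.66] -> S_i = Random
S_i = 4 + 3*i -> [4, 7, 10, 13, 16]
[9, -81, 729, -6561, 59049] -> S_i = 9*-9^i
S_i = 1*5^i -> [1, 5, 25, 125, 625]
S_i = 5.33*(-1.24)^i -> [5.33, -6.61, 8.2, -10.16, 12.6]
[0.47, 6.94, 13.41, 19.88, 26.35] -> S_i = 0.47 + 6.47*i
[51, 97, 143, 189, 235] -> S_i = 51 + 46*i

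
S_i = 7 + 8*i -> [7, 15, 23, 31, 39]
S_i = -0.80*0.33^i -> [-0.8, -0.26, -0.09, -0.03, -0.01]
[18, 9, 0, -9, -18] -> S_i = 18 + -9*i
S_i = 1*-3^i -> [1, -3, 9, -27, 81]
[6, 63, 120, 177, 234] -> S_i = 6 + 57*i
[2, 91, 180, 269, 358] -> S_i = 2 + 89*i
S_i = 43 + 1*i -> [43, 44, 45, 46, 47]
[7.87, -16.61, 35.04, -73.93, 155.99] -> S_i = 7.87*(-2.11)^i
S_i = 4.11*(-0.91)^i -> [4.11, -3.74, 3.4, -3.1, 2.82]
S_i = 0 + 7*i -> [0, 7, 14, 21, 28]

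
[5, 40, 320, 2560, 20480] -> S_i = 5*8^i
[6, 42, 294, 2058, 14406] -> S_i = 6*7^i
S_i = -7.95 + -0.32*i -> [-7.95, -8.27, -8.59, -8.91, -9.23]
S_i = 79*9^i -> [79, 711, 6399, 57591, 518319]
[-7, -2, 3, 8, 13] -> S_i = -7 + 5*i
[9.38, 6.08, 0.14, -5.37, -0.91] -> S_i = Random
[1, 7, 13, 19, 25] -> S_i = 1 + 6*i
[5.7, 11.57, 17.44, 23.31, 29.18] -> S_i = 5.70 + 5.87*i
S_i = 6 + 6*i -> [6, 12, 18, 24, 30]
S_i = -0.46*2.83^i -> [-0.46, -1.3, -3.68, -10.43, -29.51]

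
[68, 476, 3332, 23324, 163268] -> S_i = 68*7^i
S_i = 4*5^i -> [4, 20, 100, 500, 2500]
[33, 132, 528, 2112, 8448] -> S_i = 33*4^i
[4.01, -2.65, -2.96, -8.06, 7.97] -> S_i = Random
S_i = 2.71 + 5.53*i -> [2.71, 8.24, 13.77, 19.3, 24.83]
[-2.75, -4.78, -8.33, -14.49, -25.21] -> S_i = -2.75*1.74^i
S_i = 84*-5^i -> [84, -420, 2100, -10500, 52500]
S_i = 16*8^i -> [16, 128, 1024, 8192, 65536]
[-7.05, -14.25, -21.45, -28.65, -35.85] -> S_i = -7.05 + -7.20*i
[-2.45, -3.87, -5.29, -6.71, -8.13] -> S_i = -2.45 + -1.42*i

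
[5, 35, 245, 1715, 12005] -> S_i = 5*7^i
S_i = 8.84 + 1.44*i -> [8.84, 10.28, 11.72, 13.16, 14.6]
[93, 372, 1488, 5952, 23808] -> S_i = 93*4^i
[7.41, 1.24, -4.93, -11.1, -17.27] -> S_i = 7.41 + -6.17*i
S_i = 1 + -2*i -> [1, -1, -3, -5, -7]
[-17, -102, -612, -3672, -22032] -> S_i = -17*6^i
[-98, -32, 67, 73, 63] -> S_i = Random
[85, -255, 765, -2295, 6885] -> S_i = 85*-3^i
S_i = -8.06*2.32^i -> [-8.06, -18.7, -43.38, -100.65, -233.5]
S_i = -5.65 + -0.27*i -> [-5.65, -5.92, -6.19, -6.46, -6.73]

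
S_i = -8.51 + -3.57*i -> [-8.51, -12.08, -15.65, -19.22, -22.79]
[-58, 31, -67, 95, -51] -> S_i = Random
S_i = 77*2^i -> [77, 154, 308, 616, 1232]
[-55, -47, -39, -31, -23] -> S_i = -55 + 8*i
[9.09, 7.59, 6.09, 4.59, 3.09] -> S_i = 9.09 + -1.50*i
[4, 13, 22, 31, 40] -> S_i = 4 + 9*i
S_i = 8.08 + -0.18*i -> [8.08, 7.9, 7.72, 7.54, 7.36]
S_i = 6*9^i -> [6, 54, 486, 4374, 39366]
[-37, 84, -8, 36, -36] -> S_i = Random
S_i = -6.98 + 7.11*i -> [-6.98, 0.13, 7.24, 14.35, 21.46]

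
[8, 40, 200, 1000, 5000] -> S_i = 8*5^i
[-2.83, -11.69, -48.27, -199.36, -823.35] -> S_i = -2.83*4.13^i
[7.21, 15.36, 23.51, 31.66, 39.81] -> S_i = 7.21 + 8.15*i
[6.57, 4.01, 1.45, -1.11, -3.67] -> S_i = 6.57 + -2.56*i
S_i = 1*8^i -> [1, 8, 64, 512, 4096]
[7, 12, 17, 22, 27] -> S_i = 7 + 5*i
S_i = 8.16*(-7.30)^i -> [8.16, -59.57, 434.85, -3174.38, 23172.96]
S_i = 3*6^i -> [3, 18, 108, 648, 3888]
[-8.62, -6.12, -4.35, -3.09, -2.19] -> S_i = -8.62*0.71^i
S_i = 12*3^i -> [12, 36, 108, 324, 972]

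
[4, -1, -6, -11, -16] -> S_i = 4 + -5*i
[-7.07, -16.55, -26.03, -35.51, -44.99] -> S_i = -7.07 + -9.48*i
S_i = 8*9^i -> [8, 72, 648, 5832, 52488]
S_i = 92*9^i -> [92, 828, 7452, 67068, 603612]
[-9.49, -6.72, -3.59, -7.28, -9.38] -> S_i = Random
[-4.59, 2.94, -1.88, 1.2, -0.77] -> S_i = -4.59*(-0.64)^i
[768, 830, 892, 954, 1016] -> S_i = 768 + 62*i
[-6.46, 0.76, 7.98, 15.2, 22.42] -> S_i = -6.46 + 7.22*i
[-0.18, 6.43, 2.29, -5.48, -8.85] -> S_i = Random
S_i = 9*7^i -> [9, 63, 441, 3087, 21609]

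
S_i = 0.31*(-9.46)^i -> [0.31, -2.93, 27.74, -262.44, 2482.71]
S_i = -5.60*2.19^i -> [-5.6, -12.26, -26.86, -58.82, -128.81]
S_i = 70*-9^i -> [70, -630, 5670, -51030, 459270]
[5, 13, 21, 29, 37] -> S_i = 5 + 8*i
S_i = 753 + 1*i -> [753, 754, 755, 756, 757]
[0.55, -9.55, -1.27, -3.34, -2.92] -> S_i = Random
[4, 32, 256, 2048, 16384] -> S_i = 4*8^i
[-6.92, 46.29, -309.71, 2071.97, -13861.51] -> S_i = -6.92*(-6.69)^i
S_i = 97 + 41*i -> [97, 138, 179, 220, 261]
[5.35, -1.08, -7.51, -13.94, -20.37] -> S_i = 5.35 + -6.43*i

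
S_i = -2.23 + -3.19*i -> [-2.23, -5.42, -8.61, -11.8, -14.99]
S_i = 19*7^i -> [19, 133, 931, 6517, 45619]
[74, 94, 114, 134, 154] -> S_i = 74 + 20*i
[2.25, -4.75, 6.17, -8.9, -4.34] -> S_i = Random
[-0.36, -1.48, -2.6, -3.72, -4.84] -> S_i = -0.36 + -1.12*i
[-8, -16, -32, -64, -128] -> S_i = -8*2^i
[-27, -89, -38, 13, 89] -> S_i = Random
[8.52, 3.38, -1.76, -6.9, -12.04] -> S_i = 8.52 + -5.14*i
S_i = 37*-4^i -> [37, -148, 592, -2368, 9472]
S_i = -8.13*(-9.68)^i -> [-8.13, 78.7, -761.8, 7374.23, -71382.54]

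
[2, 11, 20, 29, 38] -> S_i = 2 + 9*i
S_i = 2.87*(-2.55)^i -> [2.87, -7.32, 18.66, -47.59, 121.35]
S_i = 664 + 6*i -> [664, 670, 676, 682, 688]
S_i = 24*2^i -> [24, 48, 96, 192, 384]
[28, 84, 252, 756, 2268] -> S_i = 28*3^i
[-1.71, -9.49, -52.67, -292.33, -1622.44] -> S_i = -1.71*5.55^i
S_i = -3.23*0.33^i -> [-3.23, -1.07, -0.35, -0.12, -0.04]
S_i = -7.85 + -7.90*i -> [-7.85, -15.75, -23.65, -31.55, -39.45]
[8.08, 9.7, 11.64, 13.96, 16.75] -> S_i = 8.08*1.20^i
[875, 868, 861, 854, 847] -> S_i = 875 + -7*i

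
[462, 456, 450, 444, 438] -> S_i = 462 + -6*i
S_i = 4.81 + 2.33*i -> [4.81, 7.14, 9.47, 11.8, 14.13]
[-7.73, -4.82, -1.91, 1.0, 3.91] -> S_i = -7.73 + 2.91*i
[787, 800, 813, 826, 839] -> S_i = 787 + 13*i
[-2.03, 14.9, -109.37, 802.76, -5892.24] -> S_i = -2.03*(-7.34)^i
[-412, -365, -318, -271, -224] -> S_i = -412 + 47*i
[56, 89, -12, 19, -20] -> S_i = Random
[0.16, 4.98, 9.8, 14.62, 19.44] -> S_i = 0.16 + 4.82*i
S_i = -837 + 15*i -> [-837, -822, -807, -792, -777]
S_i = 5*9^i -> [5, 45, 405, 3645, 32805]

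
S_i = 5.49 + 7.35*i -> [5.49, 12.84, 20.19, 27.54, 34.89]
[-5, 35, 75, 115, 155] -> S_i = -5 + 40*i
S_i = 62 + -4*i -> [62, 58, 54, 50, 46]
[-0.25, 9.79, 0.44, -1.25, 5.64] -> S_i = Random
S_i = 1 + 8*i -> [1, 9, 17, 25, 33]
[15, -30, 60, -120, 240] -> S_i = 15*-2^i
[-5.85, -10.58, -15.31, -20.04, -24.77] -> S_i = -5.85 + -4.73*i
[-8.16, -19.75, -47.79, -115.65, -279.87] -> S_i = -8.16*2.42^i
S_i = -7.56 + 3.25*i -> [-7.56, -4.31, -1.06, 2.19, 5.44]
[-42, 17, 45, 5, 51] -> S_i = Random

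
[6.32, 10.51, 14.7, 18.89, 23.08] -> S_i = 6.32 + 4.19*i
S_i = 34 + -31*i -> [34, 3, -28, -59, -90]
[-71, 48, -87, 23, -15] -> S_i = Random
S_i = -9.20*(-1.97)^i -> [-9.2, 18.12, -35.7, 70.34, -138.56]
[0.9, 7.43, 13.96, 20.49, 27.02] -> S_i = 0.90 + 6.53*i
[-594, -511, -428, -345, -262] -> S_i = -594 + 83*i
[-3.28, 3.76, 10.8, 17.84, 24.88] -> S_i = -3.28 + 7.04*i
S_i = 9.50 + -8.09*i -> [9.5, 1.41, -6.68, -14.77, -22.86]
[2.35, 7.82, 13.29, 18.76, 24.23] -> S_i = 2.35 + 5.47*i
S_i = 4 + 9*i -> [4, 13, 22, 31, 40]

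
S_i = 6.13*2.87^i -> [6.13, 17.59, 50.49, 144.91, 415.9]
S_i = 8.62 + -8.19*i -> [8.62, 0.43, -7.76, -15.95, -24.14]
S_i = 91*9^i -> [91, 819, 7371, 66339, 597051]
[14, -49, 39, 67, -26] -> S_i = Random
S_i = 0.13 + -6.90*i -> [0.13, -6.77, -13.67, -20.57, -27.47]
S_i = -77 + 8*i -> [-77, -69, -61, -53, -45]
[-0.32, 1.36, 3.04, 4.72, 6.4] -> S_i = -0.32 + 1.68*i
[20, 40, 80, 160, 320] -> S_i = 20*2^i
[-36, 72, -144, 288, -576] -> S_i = -36*-2^i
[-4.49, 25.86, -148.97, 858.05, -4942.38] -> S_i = -4.49*(-5.76)^i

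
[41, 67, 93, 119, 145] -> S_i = 41 + 26*i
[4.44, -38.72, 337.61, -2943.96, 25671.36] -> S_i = 4.44*(-8.72)^i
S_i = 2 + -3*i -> [2, -1, -4, -7, -10]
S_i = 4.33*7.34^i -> [4.33, 31.78, 233.28, 1712.29, 12568.17]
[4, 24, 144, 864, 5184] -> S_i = 4*6^i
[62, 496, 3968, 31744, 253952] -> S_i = 62*8^i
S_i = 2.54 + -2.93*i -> [2.54, -0.39, -3.32, -6.25, -9.18]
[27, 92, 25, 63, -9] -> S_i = Random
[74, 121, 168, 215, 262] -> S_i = 74 + 47*i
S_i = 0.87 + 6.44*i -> [0.87, 7.31, 13.75, 20.19, 26.63]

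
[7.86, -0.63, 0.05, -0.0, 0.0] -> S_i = 7.86*(-0.08)^i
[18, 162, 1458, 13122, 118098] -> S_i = 18*9^i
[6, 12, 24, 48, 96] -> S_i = 6*2^i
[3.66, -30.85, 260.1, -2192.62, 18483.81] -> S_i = 3.66*(-8.43)^i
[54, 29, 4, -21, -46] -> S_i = 54 + -25*i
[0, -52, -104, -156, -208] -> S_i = 0 + -52*i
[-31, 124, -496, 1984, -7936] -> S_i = -31*-4^i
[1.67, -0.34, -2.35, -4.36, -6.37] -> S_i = 1.67 + -2.01*i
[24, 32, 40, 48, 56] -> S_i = 24 + 8*i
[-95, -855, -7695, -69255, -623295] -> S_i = -95*9^i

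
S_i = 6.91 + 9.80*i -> [6.91, 16.71, 26.51, 36.31, 46.11]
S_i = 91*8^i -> [91, 728, 5824, 46592, 372736]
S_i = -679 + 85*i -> [-679, -594, -509, -424, -339]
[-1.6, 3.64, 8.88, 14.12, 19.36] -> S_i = -1.60 + 5.24*i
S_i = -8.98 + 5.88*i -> [-8.98, -3.1, 2.78, 8.66, 14.54]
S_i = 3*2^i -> [3, 6, 12, 24, 48]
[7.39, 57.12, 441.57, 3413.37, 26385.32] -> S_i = 7.39*7.73^i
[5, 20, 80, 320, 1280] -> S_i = 5*4^i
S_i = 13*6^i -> [13, 78, 468, 2808, 16848]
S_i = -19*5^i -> [-19, -95, -475, -2375, -11875]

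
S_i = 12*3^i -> [12, 36, 108, 324, 972]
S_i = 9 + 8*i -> [9, 17, 25, 33, 41]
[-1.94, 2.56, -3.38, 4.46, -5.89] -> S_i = -1.94*(-1.32)^i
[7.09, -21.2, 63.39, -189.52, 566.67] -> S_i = 7.09*(-2.99)^i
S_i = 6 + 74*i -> [6, 80, 154, 228, 302]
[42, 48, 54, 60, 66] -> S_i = 42 + 6*i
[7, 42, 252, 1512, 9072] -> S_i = 7*6^i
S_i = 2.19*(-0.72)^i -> [2.19, -1.58, 1.14, -0.82, 0.59]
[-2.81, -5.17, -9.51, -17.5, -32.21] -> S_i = -2.81*1.84^i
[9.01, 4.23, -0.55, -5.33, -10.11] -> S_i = 9.01 + -4.78*i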